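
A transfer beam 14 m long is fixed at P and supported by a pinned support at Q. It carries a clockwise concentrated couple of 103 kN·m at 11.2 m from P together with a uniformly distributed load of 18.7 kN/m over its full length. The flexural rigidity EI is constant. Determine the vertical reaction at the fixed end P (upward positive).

Release the roller at Q. Primary structure: cantilever fixed at P.
Downward deflection at the released point Q due to the loads:
  clockwise couple 103 at a = 11.2: M₀a(2L − a)/(2EI) = 9690/EI
  UDL 18.7: wL⁴/(8EI) = 89797/EI
  δ_0 = 99488/EI
Tip deflection under a unit load at Q: L³/(3EI) = 914.7/EI.
The prop prevents deflection at Q: R_Q = δ_0/δ_{QQ} = 99488/914.7 = 108.8 kN.
Vertical equilibrium: R_P = ΣP − R_Q = 261.8 − 108.8 = 153 kN.

R_P = 153 kN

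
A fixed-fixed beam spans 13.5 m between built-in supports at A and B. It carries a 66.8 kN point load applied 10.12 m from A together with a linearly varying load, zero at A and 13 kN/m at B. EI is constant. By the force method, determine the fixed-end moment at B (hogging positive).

Take the two fixed-end moments M_A, M_B as redundants; the released structure is the simple span AB.
Simple-span end rotations at A and B under the given loads:
  at A: point load 66.8 at a = 10.12: Pab(L + b)/(6LEI) = 476.2/EI
  at B: point load 66.8 at a = 10.12: Pab(L + a)/(6LEI) = 666.3/EI
  at A: triangular load, peak 13: 7w₀L³/(360EI) = 621.9/EI
  at B: triangular load, peak 13: w₀L³/(45EI) = 710.8/EI
  θ_A0 = 1098/EI,  θ_B0 = 1377/EI
Flexibility coefficients: a unit moment at one end gives L/(3EI) there and L/(6EI) at the far end, so f₁₁ = f₂₂ = 4.5/EI and f₁₂ = f₂₁ = 2.25/EI.
Compatibility — zero rotation at each built-in end:
  4.5 M_A + 2.25 M_B = 1098
  2.25 M_A + 4.5 M_B = 1377
Solving the pair gives M_A = 121.4 kN·m and M_B = 245.3 kN·m (hogging).

M_B = 245.3 kN·m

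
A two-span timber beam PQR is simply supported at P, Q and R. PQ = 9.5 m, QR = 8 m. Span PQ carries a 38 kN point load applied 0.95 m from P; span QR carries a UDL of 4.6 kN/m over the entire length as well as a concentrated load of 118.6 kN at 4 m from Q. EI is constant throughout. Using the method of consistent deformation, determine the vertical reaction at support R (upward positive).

R_R = 64.22 kN

Release continuity at Q by inserting a hinge; the redundant is the internal moment M_Q. The primary structure is two simply-supported spans PQ and QR.
End slopes at the hinge Q, treating each span as simply supported:
  span PQ: point load 38 at a = 0.95: Pab(L + a)/(6LEI) = 56.59/EI
  span QR: UDL 4.6: wL³/(24EI) = 98.13/EI
  span QR: point load 118.6 at a = 4: Pab(L + b)/(6LEI) = 474.4/EI
  relative rotation θ_0 = (56.59 + 572.5)/EI = 629.1/EI
A unit hogging moment at Q produces rotation L₁/(3EI) + L₂/(3EI) = 5.833/EI.
Slope continuity at Q: θ_0 = M_Q·5.833/EI, so M_Q = 629.1/5.833 = 107.8 kN·m (hogging).
Span QR, ΣM about R: R_Q^{QR}·8 = 621.6 + 107.8, so R_Q^{QR} = 91.18 kN and R_R = 155.4 − 91.18 = 64.22 kN.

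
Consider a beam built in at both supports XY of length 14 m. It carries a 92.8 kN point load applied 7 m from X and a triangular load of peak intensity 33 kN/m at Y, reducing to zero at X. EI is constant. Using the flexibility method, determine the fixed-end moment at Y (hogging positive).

M_Y = 485.8 kN·m

Release both end moments; the primary structure is a simply-supported span XY with redundants M_X and M_Y.
On the primary (simply-supported) span, the end slopes from the loading are:
  at X: point load 92.8 at a = 7: Pab(L + b)/(6LEI) = 1137/EI
  at Y: point load 92.8 at a = 7: Pab(L + a)/(6LEI) = 1137/EI
  at X: triangular load, peak 33: 7w₀L³/(360EI) = 1761/EI
  at Y: triangular load, peak 33: w₀L³/(45EI) = 2012/EI
  θ_X0 = 2898/EI,  θ_Y0 = 3149/EI
Flexibility coefficients: a unit moment at one end gives L/(3EI) there and L/(6EI) at the far end, so f₁₁ = f₂₂ = 4.667/EI and f₁₂ = f₂₁ = 2.333/EI.
Compatibility — zero rotation at each built-in end:
  4.667 M_X + 2.333 M_Y = 2898
  2.333 M_X + 4.667 M_Y = 3149
Solving the pair gives M_X = 378 kN·m and M_Y = 485.8 kN·m (hogging).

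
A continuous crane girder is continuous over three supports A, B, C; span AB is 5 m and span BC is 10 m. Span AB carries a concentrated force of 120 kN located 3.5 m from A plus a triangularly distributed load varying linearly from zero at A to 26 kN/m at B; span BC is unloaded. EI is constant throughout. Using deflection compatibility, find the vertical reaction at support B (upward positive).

R_B = 142.4 kN

Take M_B as the redundant. Released structure: two simple spans AB and BC with a hinge at B.
Rotations at B on the released spans (each span's end-slope, ×1/EI):
  span AB: point load 120 at a = 3.5: Pab(L + a)/(6LEI) = 178.5/EI
  span AB: triangular load, peak 26: w₀L³/(45EI) = 72.22/EI
  relative rotation θ_0 = (250.7 + 0)/EI = 250.7/EI
A unit hogging moment at B produces rotation L₁/(3EI) + L₂/(3EI) = 5/EI.
Slope continuity at B: θ_0 = M_B·5/EI, so M_B = 250.7/5 = 50.14 kN·m (hogging).
Span AB, ΣM about A with M_B applied at B: R_B^{AB}·5 = 636.7 + 50.14, so R_B^{AB} = 137.4 kN and R_A = 185 − 137.4 = 47.64 kN.
Span BC, ΣM about C: R_B^{BC}·10 = 0 + 50.14, so R_B^{BC} = 5.014 kN and R_C = 0 − 5.014 = -5.014 kN.
R_B = 137.4 + 5.014 = 142.4 kN.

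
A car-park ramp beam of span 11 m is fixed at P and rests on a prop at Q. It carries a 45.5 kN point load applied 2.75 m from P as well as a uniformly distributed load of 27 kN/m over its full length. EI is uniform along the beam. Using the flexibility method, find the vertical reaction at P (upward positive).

R_P = 227.2 kN

Remove the prop at Q; the released (primary) structure is a cantilever built in at P.
Deflection at Q on the released cantilever, summing each load's contribution:
  point load 45.5 at a = 2.75: Pa²(3L − a)/(6EI) = 1735/EI
  UDL 27: wL⁴/(8EI) = 49413/EI
  δ_0 = 51148/EI
Flexibility coefficient — unit upward force at Q: δ_{QQ} = L³/(3EI) = 443.7/EI.
The prop prevents deflection at Q: R_Q = δ_0/δ_{QQ} = 51148/443.7 = 115.3 kN.
Vertical equilibrium: R_P = ΣP − R_Q = 342.5 − 115.3 = 227.2 kN.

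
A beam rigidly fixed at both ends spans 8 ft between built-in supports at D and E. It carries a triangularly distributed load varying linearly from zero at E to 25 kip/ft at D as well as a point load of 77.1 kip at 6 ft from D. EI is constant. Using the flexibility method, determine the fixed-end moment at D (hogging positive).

Take the two fixed-end moments M_D, M_E as redundants; the released structure is the simple span DE.
On the primary (simply-supported) span, the end slopes from the loading are:
  at D: triangular load, peak 25: w₀L³/(45EI) = 284.4/EI
  at E: triangular load, peak 25: 7w₀L³/(360EI) = 248.9/EI
  at D: point load 77.1 at a = 6: Pab(L + b)/(6LEI) = 192.8/EI
  at E: point load 77.1 at a = 6: Pab(L + a)/(6LEI) = 269.9/EI
  θ_D0 = 477.2/EI,  θ_E0 = 518.7/EI
Flexibility coefficients: a unit moment at one end gives L/(3EI) there and L/(6EI) at the far end, so f₁₁ = f₂₂ = 2.667/EI and f₁₂ = f₂₁ = 1.333/EI.
Compatibility — zero rotation at each built-in end:
  2.667 M_D + 1.333 M_E = 477.2
  1.333 M_D + 2.667 M_E = 518.7
Solving the pair gives M_D = 108.9 kip·ft and M_E = 140.1 kip·ft (hogging).

M_D = 108.9 kip·ft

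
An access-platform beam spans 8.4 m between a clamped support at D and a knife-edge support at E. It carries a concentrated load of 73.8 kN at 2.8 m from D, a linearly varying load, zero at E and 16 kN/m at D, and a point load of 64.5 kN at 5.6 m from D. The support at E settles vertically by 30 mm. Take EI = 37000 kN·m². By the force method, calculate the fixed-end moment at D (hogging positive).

M_D = 317.5 kN·m

Take the reaction at E as the redundant and release it; the primary structure is a cantilever fixed at D.
Deflection at E on the released cantilever, summing each load's contribution:
  point load 73.8 at a = 2.8: Pa²(3L − a)/(6EI) = 2160/EI
  triangular load, peak 16 at the fixed end: w₀L⁴/(30EI) = 2655/EI
  point load 64.5 at a = 5.6: Pa²(3L − a)/(6EI) = 6608/EI
  δ_0 = 11423/EI
Tip deflection under a unit load at E: L³/(3EI) = 197.6/EI.
With EI = 37000 kN·m²: δ_0 = 0.30873 m and δ_{EE} = 0.00534 m/kN.
Compatibility — the beam at E must follow the support down by 0.03 m: δ_0 − R_E·δ_{EE} = 0.03, so R_E = (0.30873 − 0.03)/0.00534 = 52.2 kN.
Moment equilibrium about D: M_D = Σ(load moments about D) − R_E·L = 756 − 52.2×8.4 = 317.5 kN·m.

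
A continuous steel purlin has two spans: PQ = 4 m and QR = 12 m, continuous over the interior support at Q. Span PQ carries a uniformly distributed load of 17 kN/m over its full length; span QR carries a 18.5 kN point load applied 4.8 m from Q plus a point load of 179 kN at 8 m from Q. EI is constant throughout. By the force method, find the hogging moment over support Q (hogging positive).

Insert a hinge at Q; M_Q is the redundant, and each span becomes simply supported.
Rotations at Q on the released spans (each span's end-slope, ×1/EI):
  span PQ: UDL 17: wL³/(24EI) = 45.33/EI
  span QR: point load 18.5 at a = 4.8: Pab(L + b)/(6LEI) = 170.5/EI
  span QR: point load 179 at a = 8: Pab(L + b)/(6LEI) = 1273/EI
  relative rotation θ_0 = (45.33 + 1443)/EI = 1489/EI
A unit hogging moment at Q produces rotation L₁/(3EI) + L₂/(3EI) = 5.333/EI.
Slope continuity at Q: θ_0 = M_Q·5.333/EI, so M_Q = 1489/5.333 = 279.1 kN·m (hogging).

M_Q = 279.1 kN·m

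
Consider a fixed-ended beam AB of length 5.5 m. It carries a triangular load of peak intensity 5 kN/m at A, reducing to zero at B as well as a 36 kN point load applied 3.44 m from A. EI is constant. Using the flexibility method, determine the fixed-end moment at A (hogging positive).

Release both end moments; the primary structure is a simply-supported span AB with redundants M_A and M_B.
End rotations of the released simple span under the applied load (×1/EI):
  at A: triangular load, peak 5: w₀L³/(45EI) = 18.49/EI
  at B: triangular load, peak 5: 7w₀L³/(360EI) = 16.18/EI
  at A: point load 36 at a = 3.44: Pab(L + b)/(6LEI) = 58.44/EI
  at B: point load 36 at a = 3.44: Pab(L + a)/(6LEI) = 69.11/EI
  θ_A0 = 76.93/EI,  θ_B0 = 85.29/EI
Flexibility coefficients: a unit moment at one end gives L/(3EI) there and L/(6EI) at the far end, so f₁₁ = f₂₂ = 1.833/EI and f₁₂ = f₂₁ = 0.9167/EI.
Compatibility — zero rotation at each built-in end:
  1.833 M_A + 0.9167 M_B = 76.93
  0.9167 M_A + 1.833 M_B = 85.29
Solving the pair gives M_A = 24.94 kN·m and M_B = 34.05 kN·m (hogging).

M_A = 24.94 kN·m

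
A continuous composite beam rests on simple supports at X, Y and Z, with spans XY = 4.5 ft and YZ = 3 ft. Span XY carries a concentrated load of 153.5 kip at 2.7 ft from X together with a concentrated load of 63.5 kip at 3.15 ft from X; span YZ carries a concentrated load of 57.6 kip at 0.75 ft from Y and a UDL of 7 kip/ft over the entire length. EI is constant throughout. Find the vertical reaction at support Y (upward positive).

R_Y = 259.5 kip

Release continuity at Y by inserting a hinge; the redundant is the internal moment M_Y. The primary structure is two simply-supported spans XY and YZ.
End slopes at the hinge Y, treating each span as simply supported:
  span XY: point load 153.5 at a = 2.7: Pab(L + a)/(6LEI) = 198.9/EI
  span XY: point load 63.5 at a = 3.15: Pab(L + a)/(6LEI) = 76.51/EI
  span YZ: point load 57.6 at a = 0.75: Pab(L + b)/(6LEI) = 28.35/EI
  span YZ: UDL 7: wL³/(24EI) = 7.875/EI
  relative rotation θ_0 = (275.4 + 36.23)/EI = 311.7/EI
A unit hogging moment at Y produces rotation L₁/(3EI) + L₂/(3EI) = 2.5/EI.
Compatibility: M_Y·(L₁+L₂)/(3EI) = θ_0, giving M_Y = 124.7 kip·ft (hogging).
Span XY, ΣM about X with M_Y applied at Y: R_Y^{XY}·4.5 = 614.5 + 124.7, so R_Y^{XY} = 164.3 kip and R_X = 217 − 164.3 = 52.75 kip.
Span YZ, ΣM about Z: R_Y^{YZ}·3 = 161.1 + 124.7, so R_Y^{YZ} = 95.26 kip and R_Z = 78.6 − 95.26 = -16.66 kip.
R_Y = 164.3 + 95.26 = 259.5 kip.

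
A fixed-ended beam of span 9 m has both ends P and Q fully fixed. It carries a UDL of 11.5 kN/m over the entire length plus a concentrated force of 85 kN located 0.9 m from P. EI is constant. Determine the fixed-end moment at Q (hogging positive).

M_Q = 84.51 kN·m

Take the two fixed-end moments M_P, M_Q as redundants; the released structure is the simple span PQ.
Simple-span end rotations at P and Q under the given loads:
  at P: UDL 11.5: wL³/(24EI) = 349.3/EI
  at Q: UDL 11.5: wL³/(24EI) = 349.3/EI
  at P: point load 85 at a = 0.9: Pab(L + b)/(6LEI) = 196.2/EI
  at Q: point load 85 at a = 0.9: Pab(L + a)/(6LEI) = 113.6/EI
  θ_P0 = 545.5/EI,  θ_Q0 = 462.9/EI
Flexibility coefficients: a unit moment at one end gives L/(3EI) there and L/(6EI) at the far end, so f₁₁ = f₂₂ = 3/EI and f₁₂ = f₂₁ = 1.5/EI.
Compatibility — zero rotation at each built-in end:
  3 M_P + 1.5 M_Q = 545.5
  1.5 M_P + 3 M_Q = 462.9
Solving the pair gives M_P = 139.6 kN·m and M_Q = 84.51 kN·m (hogging).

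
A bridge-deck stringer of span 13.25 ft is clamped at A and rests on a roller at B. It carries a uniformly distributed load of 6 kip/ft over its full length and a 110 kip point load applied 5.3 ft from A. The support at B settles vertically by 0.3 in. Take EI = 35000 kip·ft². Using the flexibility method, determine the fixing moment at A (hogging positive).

Remove the prop at B; the released (primary) structure is a cantilever built in at A.
Deflection at B on the released cantilever, summing each load's contribution:
  UDL 6: wL⁴/(8EI) = 23117/EI
  point load 110 at a = 5.3: Pa²(3L − a)/(6EI) = 17741/EI
  δ_0 = 40858/EI
Flexibility coefficient — unit upward force at B: δ_{BB} = L³/(3EI) = 775.4/EI.
With EI = 35000 kip·ft²: δ_0 = 1.1674 ft and δ_{BB} = 0.022154 ft/kip.
Compatibility — the beam at B must follow the support down by 0.025 ft: δ_0 − R_B·δ_{BB} = 0.025, so R_B = (1.1674 − 0.025)/0.022154 = 51.56 kip.
Moment equilibrium about A: M_A = Σ(load moments about A) − R_B·L = 1110 − 51.56×13.25 = 426.5 kip·ft.

M_A = 426.5 kip·ft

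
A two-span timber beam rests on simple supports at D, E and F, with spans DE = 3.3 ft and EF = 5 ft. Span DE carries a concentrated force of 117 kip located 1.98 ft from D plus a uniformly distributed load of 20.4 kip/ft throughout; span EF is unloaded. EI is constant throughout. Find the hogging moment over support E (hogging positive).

M_E = 40.51 kip·ft

Insert a hinge at E; M_E is the redundant, and each span becomes simply supported.
End slopes at the hinge E, treating each span as simply supported:
  span DE: point load 117 at a = 1.98: Pab(L + a)/(6LEI) = 81.54/EI
  span DE: UDL 20.4: wL³/(24EI) = 30.55/EI
  relative rotation θ_0 = (112.1 + 0)/EI = 112.1/EI
A unit hogging moment at E produces rotation L₁/(3EI) + L₂/(3EI) = 2.767/EI.
Slope continuity at E: θ_0 = M_E·2.767/EI, so M_E = 112.1/2.767 = 40.51 kip·ft (hogging).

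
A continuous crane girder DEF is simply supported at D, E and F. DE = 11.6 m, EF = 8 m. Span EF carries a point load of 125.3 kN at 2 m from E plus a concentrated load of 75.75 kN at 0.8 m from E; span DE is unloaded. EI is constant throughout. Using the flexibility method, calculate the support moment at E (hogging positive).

Insert a hinge at E; M_E is the redundant, and each span becomes simply supported.
Rotations at E on the released spans (each span's end-slope, ×1/EI):
  span EF: point load 125.3 at a = 2: Pab(L + b)/(6LEI) = 438.6/EI
  span EF: point load 75.75 at a = 0.8: Pab(L + b)/(6LEI) = 138.2/EI
  relative rotation θ_0 = (0 + 576.7)/EI = 576.7/EI
A unit hogging moment at E produces rotation L₁/(3EI) + L₂/(3EI) = 6.533/EI.
Compatibility: M_E·(L₁+L₂)/(3EI) = θ_0, giving M_E = 88.27 kN·m (hogging).

M_E = 88.27 kN·m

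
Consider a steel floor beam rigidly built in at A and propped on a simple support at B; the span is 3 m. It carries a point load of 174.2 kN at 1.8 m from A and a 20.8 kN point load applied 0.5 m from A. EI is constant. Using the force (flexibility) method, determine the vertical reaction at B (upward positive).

R_B = 76.07 kN

Release the roller at B. Primary structure: cantilever fixed at A.
Downward deflection at the released point B due to the loads:
  point load 174.2 at a = 1.8: Pa²(3L − a)/(6EI) = 677.3/EI
  point load 20.8 at a = 0.5: Pa²(3L − a)/(6EI) = 7.367/EI
  δ_0 = 684.7/EI
Flexibility coefficient — unit upward force at B: δ_{BB} = L³/(3EI) = 9/EI.
Compatibility at B: δ_0 − R_B·δ_{BB} = 0, so R_B = 684.7/9 = 76.07 kN.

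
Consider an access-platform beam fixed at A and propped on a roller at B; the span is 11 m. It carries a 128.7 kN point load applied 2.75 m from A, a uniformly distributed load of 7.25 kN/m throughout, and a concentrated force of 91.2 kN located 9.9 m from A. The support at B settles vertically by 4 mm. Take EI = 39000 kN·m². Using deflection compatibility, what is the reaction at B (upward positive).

Release the roller at B. Primary structure: cantilever fixed at A.
Primary-structure tip deflection at B by superposition:
  point load 128.7 at a = 2.75: Pa²(3L − a)/(6EI) = 4907/EI
  UDL 7.25: wL⁴/(8EI) = 13268/EI
  point load 91.2 at a = 9.9: Pa²(3L − a)/(6EI) = 34413/EI
  δ_0 = 52589/EI
Flexibility coefficient — unit upward force at B: δ_{BB} = L³/(3EI) = 443.7/EI.
With EI = 39000 kN·m²: δ_0 = 1.3484 m and δ_{BB} = 0.011376 m/kN.
Compatibility — the beam at B must follow the support down by 0.004 m: δ_0 − R_B·δ_{BB} = 0.004, so R_B = (1.3484 − 0.004)/0.011376 = 118.2 kN.

R_B = 118.2 kN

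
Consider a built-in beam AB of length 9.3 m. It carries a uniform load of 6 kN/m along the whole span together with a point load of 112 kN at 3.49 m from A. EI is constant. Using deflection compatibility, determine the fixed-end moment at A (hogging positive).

Release both end moments; the primary structure is a simply-supported span AB with redundants M_A and M_B.
On the primary (simply-supported) span, the end slopes from the loading are:
  at A: UDL 6: wL³/(24EI) = 201.1/EI
  at B: UDL 6: wL³/(24EI) = 201.1/EI
  at A: point load 112 at a = 3.49: Pab(L + b)/(6LEI) = 615/EI
  at B: point load 112 at a = 3.49: Pab(L + a)/(6LEI) = 520.5/EI
  θ_A0 = 816.1/EI,  θ_B0 = 721.6/EI
Flexibility coefficients: a unit moment at one end gives L/(3EI) there and L/(6EI) at the far end, so f₁₁ = f₂₂ = 3.1/EI and f₁₂ = f₂₁ = 1.55/EI.
Compatibility — zero rotation at each built-in end:
  3.1 M_A + 1.55 M_B = 816.1
  1.55 M_A + 3.1 M_B = 721.6
Solving the pair gives M_A = 195.8 kN·m and M_B = 134.9 kN·m (hogging).

M_A = 195.8 kN·m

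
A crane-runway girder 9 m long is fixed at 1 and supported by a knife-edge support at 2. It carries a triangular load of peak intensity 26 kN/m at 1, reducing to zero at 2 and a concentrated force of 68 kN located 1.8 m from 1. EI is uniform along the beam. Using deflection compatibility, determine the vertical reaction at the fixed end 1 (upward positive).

R_1 = 157.8 kN

Choose R_2 as the redundant. The primary structure is the cantilever fixed at 1.
Free-end deflection of the primary structure under the applied loading (downward +):
  triangular load, peak 26 at the fixed end: w₀L⁴/(30EI) = 5686/EI
  point load 68 at a = 1.8: Pa²(3L − a)/(6EI) = 925.3/EI
  δ_0 = 6612/EI
Flexibility coefficient — unit upward force at 2: δ_{22} = L³/(3EI) = 243/EI.
The prop prevents deflection at 2: R_2 = δ_0/δ_{22} = 6612/243 = 27.21 kN.
Vertical equilibrium: R_1 = ΣP − R_2 = 185 − 27.21 = 157.8 kN.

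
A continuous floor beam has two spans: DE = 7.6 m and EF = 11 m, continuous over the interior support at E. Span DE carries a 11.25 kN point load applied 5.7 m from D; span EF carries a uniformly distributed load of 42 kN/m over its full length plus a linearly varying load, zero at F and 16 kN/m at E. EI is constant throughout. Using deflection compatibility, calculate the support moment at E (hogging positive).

M_E = 457.7 kN·m

Insert a hinge at E; M_E is the redundant, and each span becomes simply supported.
End slopes at the hinge E, treating each span as simply supported:
  span DE: point load 11.25 at a = 5.7: Pab(L + a)/(6LEI) = 35.54/EI
  span EF: UDL 42: wL³/(24EI) = 2329/EI
  span EF: triangular load, peak 16: w₀L³/(45EI) = 473.2/EI
  relative rotation θ_0 = (35.54 + 2802)/EI = 2838/EI
A unit hogging moment at E produces rotation L₁/(3EI) + L₂/(3EI) = 6.2/EI.
Compatibility: M_E·(L₁+L₂)/(3EI) = θ_0, giving M_E = 457.7 kN·m (hogging).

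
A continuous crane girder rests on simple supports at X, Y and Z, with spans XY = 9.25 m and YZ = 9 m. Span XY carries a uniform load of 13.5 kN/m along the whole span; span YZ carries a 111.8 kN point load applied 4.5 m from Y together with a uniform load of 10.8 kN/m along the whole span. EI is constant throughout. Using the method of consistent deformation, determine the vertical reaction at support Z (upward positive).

Release continuity at Y by inserting a hinge; the redundant is the internal moment M_Y. The primary structure is two simply-supported spans XY and YZ.
Discontinuity in slope at Y on the released structure — sum the simple-span end rotations:
  span XY: UDL 13.5: wL³/(24EI) = 445.2/EI
  span YZ: point load 111.8 at a = 4.5: Pab(L + b)/(6LEI) = 566/EI
  span YZ: UDL 10.8: wL³/(24EI) = 328.1/EI
  relative rotation θ_0 = (445.2 + 894)/EI = 1339/EI
A unit hogging moment at Y produces rotation L₁/(3EI) + L₂/(3EI) = 6.083/EI.
Compatibility: M_Y·(L₁+L₂)/(3EI) = θ_0, giving M_Y = 220.1 kN·m (hogging).
Span YZ, ΣM about Z: R_Y^{YZ}·9 = 940.5 + 220.1, so R_Y^{YZ} = 129 kN and R_Z = 209 − 129 = 80.04 kN.

R_Z = 80.04 kN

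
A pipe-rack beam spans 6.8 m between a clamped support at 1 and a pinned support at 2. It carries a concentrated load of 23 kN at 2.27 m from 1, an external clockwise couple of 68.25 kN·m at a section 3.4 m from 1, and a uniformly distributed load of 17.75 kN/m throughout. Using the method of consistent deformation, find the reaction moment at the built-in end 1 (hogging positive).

Choose R_2 as the redundant. The primary structure is the cantilever fixed at 1.
Free-end deflection of the primary structure under the applied loading (downward +):
  point load 23 at a = 2.27: Pa²(3L − a)/(6EI) = 358.1/EI
  clockwise couple 68.25 at a = 3.4: M₀a(2L − a)/(2EI) = 1183/EI
  UDL 17.75: wL⁴/(8EI) = 4744/EI
  δ_0 = 6286/EI
Tip deflection under a unit load at 2: L³/(3EI) = 104.8/EI.
The prop prevents deflection at 2: R_2 = δ_0/δ_{22} = 6286/104.8 = 59.97 kN.
Moment equilibrium about 1: M_1 = Σ(load moments about 1) − R_2·L = 530.8 − 59.97×6.8 = 123 kN·m.

M_1 = 123 kN·m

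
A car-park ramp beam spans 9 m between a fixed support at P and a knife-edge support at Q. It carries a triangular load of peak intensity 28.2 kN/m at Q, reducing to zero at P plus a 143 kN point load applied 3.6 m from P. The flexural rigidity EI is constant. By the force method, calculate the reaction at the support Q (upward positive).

Choose R_Q as the redundant. The primary structure is the cantilever fixed at P.
Deflection at Q on the released cantilever, summing each load's contribution:
  triangular load, peak 28.2 at the free end: 11w₀L⁴/(120EI) = 16960/EI
  point load 143 at a = 3.6: Pa²(3L − a)/(6EI) = 7228/EI
  δ_0 = 24188/EI
Flexibility coefficient — unit upward force at Q: δ_{QQ} = L³/(3EI) = 243/EI.
The prop prevents deflection at Q: R_Q = δ_0/δ_{QQ} = 24188/243 = 99.54 kN.

R_Q = 99.54 kN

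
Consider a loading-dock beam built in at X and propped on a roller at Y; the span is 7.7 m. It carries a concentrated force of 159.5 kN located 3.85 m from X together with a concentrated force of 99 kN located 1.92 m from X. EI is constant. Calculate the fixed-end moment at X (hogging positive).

M_X = 355.2 kN·m

Choose R_Y as the redundant. The primary structure is the cantilever fixed at X.
Deflection at Y on the released cantilever, summing each load's contribution:
  point load 159.5 at a = 3.85: Pa²(3L − a)/(6EI) = 7585/EI
  point load 99 at a = 1.92: Pa²(3L − a)/(6EI) = 1288/EI
  δ_0 = 8873/EI
Flexibility coefficient — unit upward force at Y: δ_{YY} = L³/(3EI) = 152.2/EI.
The prop prevents deflection at Y: R_Y = δ_0/δ_{YY} = 8873/152.2 = 58.31 kN.
Moment equilibrium about X: M_X = Σ(load moments about X) − R_Y·L = 804.2 − 58.31×7.7 = 355.2 kN·m.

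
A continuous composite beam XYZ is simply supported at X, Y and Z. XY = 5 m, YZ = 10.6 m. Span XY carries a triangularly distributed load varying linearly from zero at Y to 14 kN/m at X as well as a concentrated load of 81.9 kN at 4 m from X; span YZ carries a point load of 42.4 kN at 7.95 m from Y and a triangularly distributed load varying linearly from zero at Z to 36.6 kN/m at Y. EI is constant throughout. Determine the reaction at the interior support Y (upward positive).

R_Y = 290 kN

Insert a hinge at Y; M_Y is the redundant, and each span becomes simply supported.
Discontinuity in slope at Y on the released structure — sum the simple-span end rotations:
  span XY: triangular load, peak 14: 7w₀L³/(360EI) = 34.03/EI
  span XY: point load 81.9 at a = 4: Pab(L + a)/(6LEI) = 98.28/EI
  span YZ: point load 42.4 at a = 7.95: Pab(L + b)/(6LEI) = 186.1/EI
  span YZ: triangular load, peak 36.6: w₀L³/(45EI) = 968.7/EI
  relative rotation θ_0 = (132.3 + 1155)/EI = 1287/EI
A unit hogging moment at Y produces rotation L₁/(3EI) + L₂/(3EI) = 5.2/EI.
Slope continuity at Y: θ_0 = M_Y·5.2/EI, so M_Y = 1287/5.2 = 247.5 kN·m (hogging).
Span XY, ΣM about X with M_Y applied at Y: R_Y^{XY}·5 = 385.9 + 247.5, so R_Y^{XY} = 126.7 kN and R_X = 116.9 − 126.7 = -9.79 kN.
Span YZ, ΣM about Z: R_Y^{YZ}·10.6 = 1483 + 247.5, so R_Y^{YZ} = 163.3 kN and R_Z = 236.4 − 163.3 = 73.11 kN.
R_Y = 126.7 + 163.3 = 290 kN.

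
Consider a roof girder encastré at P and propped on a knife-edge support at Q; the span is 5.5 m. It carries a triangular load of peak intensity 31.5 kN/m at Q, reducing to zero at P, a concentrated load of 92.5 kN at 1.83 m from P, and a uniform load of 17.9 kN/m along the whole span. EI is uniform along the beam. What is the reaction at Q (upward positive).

Choose R_Q as the redundant. The primary structure is the cantilever fixed at P.
Free-end deflection of the primary structure under the applied loading (downward +):
  triangular load, peak 31.5 at the free end: 11w₀L⁴/(120EI) = 2642/EI
  point load 92.5 at a = 1.83: Pa²(3L − a)/(6EI) = 757.4/EI
  UDL 17.9: wL⁴/(8EI) = 2047/EI
  δ_0 = 5447/EI
Flexibility coefficient — unit upward force at Q: δ_{QQ} = L³/(3EI) = 55.46/EI.
Compatibility at Q: δ_0 − R_Q·δ_{QQ} = 0, so R_Q = 5447/55.46 = 98.22 kN.

R_Q = 98.22 kN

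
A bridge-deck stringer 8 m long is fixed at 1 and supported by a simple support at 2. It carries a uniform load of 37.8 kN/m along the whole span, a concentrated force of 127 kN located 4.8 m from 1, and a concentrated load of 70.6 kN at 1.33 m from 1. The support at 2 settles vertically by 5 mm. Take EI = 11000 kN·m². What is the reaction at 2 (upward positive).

R_2 = 170.7 kN

Choose R_2 as the redundant. The primary structure is the cantilever fixed at 1.
Deflection at 2 on the released cantilever, summing each load's contribution:
  UDL 37.8: wL⁴/(8EI) = 19354/EI
  point load 127 at a = 4.8: Pa²(3L − a)/(6EI) = 9363/EI
  point load 70.6 at a = 1.33: Pa²(3L − a)/(6EI) = 471.9/EI
  δ_0 = 29189/EI
Tip deflection under a unit load at 2: L³/(3EI) = 170.7/EI.
With EI = 11000 kN·m²: δ_0 = 2.6535 m and δ_{22} = 0.015515 m/kN.
Compatibility — the beam at 2 must follow the support down by 0.005 m: δ_0 − R_2·δ_{22} = 0.005, so R_2 = (2.6535 − 0.005)/0.015515 = 170.7 kN.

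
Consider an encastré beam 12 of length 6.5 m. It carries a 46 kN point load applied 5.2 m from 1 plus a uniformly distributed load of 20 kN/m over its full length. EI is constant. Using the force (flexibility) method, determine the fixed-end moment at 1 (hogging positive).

Release both end moments; the primary structure is a simply-supported span 12 with redundants M_1 and M_2.
Simple-span end rotations at 1 and 2 under the given loads:
  at 1: point load 46 at a = 5.2: Pab(L + b)/(6LEI) = 62.19/EI
  at 2: point load 46 at a = 5.2: Pab(L + a)/(6LEI) = 93.29/EI
  at 1: UDL 20: wL³/(24EI) = 228.9/EI
  at 2: UDL 20: wL³/(24EI) = 228.9/EI
  θ_10 = 291/EI,  θ_20 = 322.1/EI
Flexibility coefficients: a unit moment at one end gives L/(3EI) there and L/(6EI) at the far end, so f₁₁ = f₂₂ = 2.167/EI and f₁₂ = f₂₁ = 1.083/EI.
Compatibility — zero rotation at each built-in end:
  2.167 M_1 + 1.083 M_2 = 291
  1.083 M_1 + 2.167 M_2 = 322.1
Solving the pair gives M_1 = 79.98 kN·m and M_2 = 108.7 kN·m (hogging).

M_1 = 79.98 kN·m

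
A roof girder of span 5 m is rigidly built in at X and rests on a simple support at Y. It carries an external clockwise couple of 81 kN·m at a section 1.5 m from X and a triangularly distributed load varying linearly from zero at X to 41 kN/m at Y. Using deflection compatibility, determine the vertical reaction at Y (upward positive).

R_Y = 68.77 kN

Remove the prop at Y; the released (primary) structure is a cantilever built in at X.
Free-end deflection of the primary structure under the applied loading (downward +):
  clockwise couple 81 at a = 1.5: M₀a(2L − a)/(2EI) = 516.4/EI
  triangular load, peak 41 at the free end: 11w₀L⁴/(120EI) = 2349/EI
  δ_0 = 2865/EI
Flexibility coefficient — unit upward force at Y: δ_{YY} = L³/(3EI) = 41.67/EI.
Compatibility at Y: δ_0 − R_Y·δ_{YY} = 0, so R_Y = 2865/41.67 = 68.77 kN.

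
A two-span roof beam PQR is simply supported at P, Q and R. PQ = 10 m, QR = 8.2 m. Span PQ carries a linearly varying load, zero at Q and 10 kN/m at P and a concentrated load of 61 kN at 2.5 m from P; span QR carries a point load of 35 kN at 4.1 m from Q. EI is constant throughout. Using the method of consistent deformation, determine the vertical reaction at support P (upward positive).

R_P = 69.53 kN

Take M_Q as the redundant. Released structure: two simple spans PQ and QR with a hinge at Q.
End slopes at the hinge Q, treating each span as simply supported:
  span PQ: triangular load, peak 10: 7w₀L³/(360EI) = 194.4/EI
  span PQ: point load 61 at a = 2.5: Pab(L + a)/(6LEI) = 238.3/EI
  span QR: point load 35 at a = 4.1: Pab(L + b)/(6LEI) = 147.1/EI
  relative rotation θ_0 = (432.7 + 147.1)/EI = 579.8/EI
A unit hogging moment at Q produces rotation L₁/(3EI) + L₂/(3EI) = 6.067/EI.
Compatibility: M_Q·(L₁+L₂)/(3EI) = θ_0, giving M_Q = 95.57 kN·m (hogging).
Span PQ, ΣM about P with M_Q applied at Q: R_Q^{PQ}·10 = 319.2 + 95.57, so R_Q^{PQ} = 41.47 kN and R_P = 111 − 41.47 = 69.53 kN.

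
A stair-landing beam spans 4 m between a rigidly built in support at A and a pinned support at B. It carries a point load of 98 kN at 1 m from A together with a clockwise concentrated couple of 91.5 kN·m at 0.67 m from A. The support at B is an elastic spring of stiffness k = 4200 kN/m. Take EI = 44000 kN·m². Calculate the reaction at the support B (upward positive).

R_B = 12.71 kN

Remove the prop at B; the released (primary) structure is a cantilever built in at A.
Primary-structure tip deflection at B by superposition:
  point load 98 at a = 1: Pa²(3L − a)/(6EI) = 179.7/EI
  clockwise couple 91.5 at a = 0.67: M₀a(2L − a)/(2EI) = 224.7/EI
  δ_0 = 404.3/EI
Flexibility coefficient — unit upward force at B: δ_{BB} = L³/(3EI) = 21.33/EI.
With EI = 44000 kN·m²: δ_0 = 0.00919 m and δ_{BB} = 0.000485 m/kN.
Compatibility — the spring shortens by R_B/k under the reaction it provides: δ_0 − R_B·δ_{BB} = R_B/k. With 1/k = 0.000238 m/kN, R_B = δ_0 / (δ_{BB} + 1/k) = 0.00919 / (0.000485 + 0.000238) = 12.71 kN.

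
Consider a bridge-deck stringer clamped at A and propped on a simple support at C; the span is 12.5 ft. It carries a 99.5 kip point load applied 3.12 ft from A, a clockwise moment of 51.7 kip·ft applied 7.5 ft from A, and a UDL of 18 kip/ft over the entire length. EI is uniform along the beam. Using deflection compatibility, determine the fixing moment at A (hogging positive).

Remove the prop at C; the released (primary) structure is a cantilever built in at A.
Primary-structure tip deflection at C by superposition:
  point load 99.5 at a = 3.12: Pa²(3L − a)/(6EI) = 5550/EI
  clockwise couple 51.7 at a = 7.5: M₀a(2L − a)/(2EI) = 3393/EI
  UDL 18: wL⁴/(8EI) = 54932/EI
  δ_0 = 63874/EI
Flexibility coefficient — unit upward force at C: δ_{CC} = L³/(3EI) = 651/EI.
Compatibility at C: δ_0 − R_C·δ_{CC} = 0, so R_C = 63874/651 = 98.11 kip.
Moment equilibrium about A: M_A = Σ(load moments about A) − R_C·L = 1768 − 98.11×12.5 = 542 kip·ft.

M_A = 542 kip·ft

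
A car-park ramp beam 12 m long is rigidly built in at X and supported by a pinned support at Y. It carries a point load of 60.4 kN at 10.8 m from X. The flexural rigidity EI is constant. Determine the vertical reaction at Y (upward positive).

Remove the prop at Y; the released (primary) structure is a cantilever built in at X.
Deflection at Y on the released cantilever, summing each load's contribution:
  point load 60.4 at a = 10.8: Pa²(3L − a)/(6EI) = 29589/EI
Flexibility coefficient — unit upward force at Y: δ_{YY} = L³/(3EI) = 576/EI.
Compatibility at Y: δ_0 − R_Y·δ_{YY} = 0, so R_Y = 29589/576 = 51.37 kN.

R_Y = 51.37 kN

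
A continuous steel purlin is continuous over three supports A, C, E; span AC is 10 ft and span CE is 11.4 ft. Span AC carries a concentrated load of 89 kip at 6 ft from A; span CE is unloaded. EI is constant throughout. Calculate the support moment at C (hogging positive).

M_C = 79.85 kip·ft

Take M_C as the redundant. Released structure: two simple spans AC and CE with a hinge at C.
Rotations at C on the released spans (each span's end-slope, ×1/EI):
  span AC: point load 89 at a = 6: Pab(L + a)/(6LEI) = 569.6/EI
  relative rotation θ_0 = (569.6 + 0)/EI = 569.6/EI
A unit hogging moment at C produces rotation L₁/(3EI) + L₂/(3EI) = 7.133/EI.
Compatibility: M_C·(L₁+L₂)/(3EI) = θ_0, giving M_C = 79.85 kip·ft (hogging).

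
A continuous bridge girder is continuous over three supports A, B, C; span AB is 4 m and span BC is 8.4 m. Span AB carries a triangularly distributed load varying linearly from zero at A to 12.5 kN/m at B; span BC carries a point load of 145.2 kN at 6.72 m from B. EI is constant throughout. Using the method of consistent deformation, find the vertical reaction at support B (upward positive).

R_B = 76.57 kN

Release continuity at B by inserting a hinge; the redundant is the internal moment M_B. The primary structure is two simply-supported spans AB and BC.
Discontinuity in slope at B on the released structure — sum the simple-span end rotations:
  span AB: triangular load, peak 12.5: w₀L³/(45EI) = 17.78/EI
  span BC: point load 145.2 at a = 6.72: Pab(L + b)/(6LEI) = 327.8/EI
  relative rotation θ_0 = (17.78 + 327.8)/EI = 345.6/EI
A unit hogging moment at B produces rotation L₁/(3EI) + L₂/(3EI) = 4.133/EI.
Slope continuity at B: θ_0 = M_B·4.133/EI, so M_B = 345.6/4.133 = 83.62 kN·m (hogging).
Span AB, ΣM about A with M_B applied at B: R_B^{AB}·4 = 66.67 + 83.62, so R_B^{AB} = 37.57 kN and R_A = 25 − 37.57 = -12.57 kN.
Span BC, ΣM about C: R_B^{BC}·8.4 = 243.9 + 83.62, so R_B^{BC} = 38.99 kN and R_C = 145.2 − 38.99 = 106.2 kN.
R_B = 37.57 + 38.99 = 76.57 kN.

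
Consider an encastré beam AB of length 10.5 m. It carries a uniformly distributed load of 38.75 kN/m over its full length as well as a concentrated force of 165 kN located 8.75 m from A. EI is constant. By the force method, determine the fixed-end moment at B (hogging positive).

M_B = 556.5 kN·m

Take the two fixed-end moments M_A, M_B as redundants; the released structure is the simple span AB.
End rotations of the released simple span under the applied load (×1/EI):
  at A: UDL 38.75: wL³/(24EI) = 1869/EI
  at B: UDL 38.75: wL³/(24EI) = 1869/EI
  at A: point load 165 at a = 8.75: Pab(L + b)/(6LEI) = 491.3/EI
  at B: point load 165 at a = 8.75: Pab(L + a)/(6LEI) = 772/EI
  θ_A0 = 2360/EI,  θ_B0 = 2641/EI
Flexibility coefficients: a unit moment at one end gives L/(3EI) there and L/(6EI) at the far end, so f₁₁ = f₂₂ = 3.5/EI and f₁₂ = f₂₁ = 1.75/EI.
Compatibility — zero rotation at each built-in end:
  3.5 M_A + 1.75 M_B = 2360
  1.75 M_A + 3.5 M_B = 2641
Solving the pair gives M_A = 396.1 kN·m and M_B = 556.5 kN·m (hogging).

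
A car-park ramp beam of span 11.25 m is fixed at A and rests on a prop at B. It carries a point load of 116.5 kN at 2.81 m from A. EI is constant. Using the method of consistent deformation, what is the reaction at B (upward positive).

R_B = 9.995 kN

Release the roller at B. Primary structure: cantilever fixed at A.
Free-end deflection of the primary structure under the applied loading (downward +):
  point load 116.5 at a = 2.81: Pa²(3L − a)/(6EI) = 4744/EI
Flexibility coefficient — unit upward force at B: δ_{BB} = L³/(3EI) = 474.6/EI.
The prop prevents deflection at B: R_B = δ_0/δ_{BB} = 4744/474.6 = 9.995 kN.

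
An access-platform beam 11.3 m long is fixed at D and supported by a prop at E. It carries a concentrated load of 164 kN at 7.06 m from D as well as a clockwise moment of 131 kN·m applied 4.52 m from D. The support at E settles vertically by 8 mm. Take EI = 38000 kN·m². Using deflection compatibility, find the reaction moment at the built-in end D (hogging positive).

Take the reaction at E as the redundant and release it; the primary structure is a cantilever fixed at D.
Primary-structure tip deflection at E by superposition:
  point load 164 at a = 7.06: Pa²(3L − a)/(6EI) = 36567/EI
  clockwise couple 131 at a = 4.52: M₀a(2L − a)/(2EI) = 5353/EI
  δ_0 = 41919/EI
Flexibility coefficient — unit upward force at E: δ_{EE} = L³/(3EI) = 481/EI.
With EI = 38000 kN·m²: δ_0 = 1.1031 m and δ_{EE} = 0.012657 m/kN.
Compatibility — the beam at E must follow the support down by 0.008 m: δ_0 − R_E·δ_{EE} = 0.008, so R_E = (1.1031 − 0.008)/0.012657 = 86.52 kN.
Moment equilibrium about D: M_D = Σ(load moments about D) − R_E·L = 1289 − 86.52×11.3 = 311.1 kN·m.

M_D = 311.1 kN·m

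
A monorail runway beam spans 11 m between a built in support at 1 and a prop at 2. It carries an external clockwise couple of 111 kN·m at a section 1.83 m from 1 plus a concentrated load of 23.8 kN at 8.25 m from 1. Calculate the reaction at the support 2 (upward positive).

Release the roller at 2. Primary structure: cantilever fixed at 1.
Deflection at 2 on the released cantilever, summing each load's contribution:
  clockwise couple 111 at a = 1.83: M₀a(2L − a)/(2EI) = 2049/EI
  point load 23.8 at a = 8.25: Pa²(3L − a)/(6EI) = 6682/EI
  δ_0 = 8731/EI
Flexibility coefficient — unit upward force at 2: δ_{22} = L³/(3EI) = 443.7/EI.
Compatibility at 2: δ_0 − R_2·δ_{22} = 0, so R_2 = 8731/443.7 = 19.68 kN.

R_2 = 19.68 kN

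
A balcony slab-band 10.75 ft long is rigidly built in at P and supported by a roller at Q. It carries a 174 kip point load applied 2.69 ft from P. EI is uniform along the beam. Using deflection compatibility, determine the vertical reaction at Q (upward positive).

Remove the prop at Q; the released (primary) structure is a cantilever built in at P.
Free-end deflection of the primary structure under the applied loading (downward +):
  point load 174 at a = 2.69: Pa²(3L − a)/(6EI) = 6203/EI
Flexibility coefficient — unit upward force at Q: δ_{QQ} = L³/(3EI) = 414.1/EI.
Compatibility at Q: δ_0 − R_Q·δ_{QQ} = 0, so R_Q = 6203/414.1 = 14.98 kip.

R_Q = 14.98 kip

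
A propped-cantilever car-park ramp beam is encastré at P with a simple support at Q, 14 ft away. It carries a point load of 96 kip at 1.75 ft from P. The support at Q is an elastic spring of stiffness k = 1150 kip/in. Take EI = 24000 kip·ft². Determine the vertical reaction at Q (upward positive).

R_Q = 2.152 kip

Remove the prop at Q; the released (primary) structure is a cantilever built in at P.
Deflection at Q on the released cantilever, summing each load's contribution:
  point load 96 at a = 1.75: Pa²(3L − a)/(6EI) = 1972/EI
Tip deflection under a unit load at Q: L³/(3EI) = 914.7/EI.
With EI = 24000 kip·ft²: δ_0 = 0.082177 ft and δ_{QQ} = 0.038111 ft/kip.
Compatibility — the spring shortens by R_Q/k under the reaction it provides: δ_0 − R_Q·δ_{QQ} = R_Q/k. With 1/k = 1/(1150×12) ft/kip = 0.000072 ft/kip, R_Q = δ_0 / (δ_{QQ} + 1/k) = 0.082177 / (0.038111 + 0.000072) = 2.152 kip.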